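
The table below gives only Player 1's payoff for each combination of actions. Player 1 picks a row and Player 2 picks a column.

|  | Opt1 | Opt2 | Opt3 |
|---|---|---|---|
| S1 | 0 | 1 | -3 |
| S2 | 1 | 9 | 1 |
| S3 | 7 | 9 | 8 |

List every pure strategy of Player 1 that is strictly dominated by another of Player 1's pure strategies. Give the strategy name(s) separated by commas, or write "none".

S1

S1: dominated, since S2 does at least as well everywhere (Opt1: 1>0, Opt2: 9>1, Opt3: 1>-3).
S2 is not dominated — it holds its own against S1 at Opt1 (1>0); S3 at Opt2 (9=9).
Nothing dominates S3: S1 at Opt1 (7>0); S2 at Opt1 (7>1).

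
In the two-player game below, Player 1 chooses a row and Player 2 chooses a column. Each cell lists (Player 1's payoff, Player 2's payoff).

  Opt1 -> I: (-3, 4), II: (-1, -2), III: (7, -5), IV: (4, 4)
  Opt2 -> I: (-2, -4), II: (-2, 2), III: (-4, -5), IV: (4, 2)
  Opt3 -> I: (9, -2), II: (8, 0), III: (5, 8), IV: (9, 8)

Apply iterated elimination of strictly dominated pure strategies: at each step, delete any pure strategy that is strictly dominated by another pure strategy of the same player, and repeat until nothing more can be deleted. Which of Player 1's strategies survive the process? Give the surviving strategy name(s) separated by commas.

Player 1's strategy Opt2 is strictly dominated by Opt3 (I: 9>-2, II: 8>-2, III: 5>-4, IV: 9>4) and is removed.
Player 2's strategy II is strictly dominated by IV (Opt1: 4>-2, Opt3: 8>0) and is removed.
Among the remaining strategies, none is strictly dominated by another pure strategy of the same player, so the elimination stops.
Surviving strategies — Player 1: {Opt1, Opt3}; Player 2: {I, III, IV}.

Opt1, Opt3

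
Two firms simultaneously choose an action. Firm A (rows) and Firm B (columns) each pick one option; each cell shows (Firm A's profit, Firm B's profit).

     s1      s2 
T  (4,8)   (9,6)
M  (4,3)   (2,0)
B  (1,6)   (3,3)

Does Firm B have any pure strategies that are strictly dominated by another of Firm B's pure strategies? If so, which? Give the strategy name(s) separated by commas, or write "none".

s2

s1 is not dominated — it holds its own against s2 at T (8>6).
s2 is strictly dominated by s1 (T: 8>6, M: 3>0, B: 6>3).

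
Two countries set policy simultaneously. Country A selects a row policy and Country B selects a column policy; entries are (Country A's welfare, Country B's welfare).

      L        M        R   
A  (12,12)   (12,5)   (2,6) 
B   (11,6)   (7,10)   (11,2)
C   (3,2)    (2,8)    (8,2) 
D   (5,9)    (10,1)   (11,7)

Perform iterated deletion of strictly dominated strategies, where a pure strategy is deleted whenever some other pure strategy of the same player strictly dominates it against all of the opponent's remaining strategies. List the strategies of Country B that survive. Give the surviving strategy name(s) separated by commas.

L

Row C is eliminated: B beats it against every remaining column (L: 11>3, M: 7>2, R: 11>8).
For Country B, L strictly dominates R on the remaining rows (A: 12>6, B: 6>2, D: 9>7); eliminate R.
Row B is eliminated: A beats it against every remaining column (L: 12>11, M: 12>7).
Country A's strategy D is strictly dominated by A (L: 12>5, M: 12>10) and is removed.
For Country B, L strictly dominates M on the remaining rows (A: 12>5); eliminate M.
Among the remaining strategies, none is strictly dominated by another pure strategy of the same player, so the elimination stops.
Surviving strategies — Country A: {A}; Country B: {L}.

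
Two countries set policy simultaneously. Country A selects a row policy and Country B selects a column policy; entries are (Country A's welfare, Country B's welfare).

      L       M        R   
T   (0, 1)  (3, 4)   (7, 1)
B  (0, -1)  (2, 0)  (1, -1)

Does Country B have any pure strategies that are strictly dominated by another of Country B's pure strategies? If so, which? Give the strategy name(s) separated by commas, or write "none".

M strictly dominates L — T: 4>1, B: 0>-1.
M: no other strategy beats it everywhere (L at T (4>1); R at T (4>1)).
R is strictly dominated by M (T: 4>1, B: 0>-1).

L, R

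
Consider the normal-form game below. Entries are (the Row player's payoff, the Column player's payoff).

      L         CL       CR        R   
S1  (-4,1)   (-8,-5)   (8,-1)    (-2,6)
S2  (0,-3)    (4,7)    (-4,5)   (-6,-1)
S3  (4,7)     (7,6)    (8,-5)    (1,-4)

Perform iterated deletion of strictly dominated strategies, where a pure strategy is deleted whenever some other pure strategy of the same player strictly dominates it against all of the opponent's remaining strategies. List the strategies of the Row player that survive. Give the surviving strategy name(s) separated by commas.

S3

For the Row player, S3 strictly dominates S2 on the remaining columns (L: 4>0, CL: 7>4, CR: 8>-4, R: 1>-6); eliminate S2.
Column CL is eliminated: L beats it against every remaining row (S1: 1>-5, S3: 7>6).
The Column player's strategy CR is strictly dominated by L (S1: 1>-1, S3: 7>-5) and is removed.
The Row player's strategy S1 is strictly dominated by S3 (L: 4>-4, R: 1>-2) and is removed.
Column R is eliminated: L beats it against every remaining row (S3: 7>-4).
Among the remaining strategies, none is strictly dominated by another pure strategy of the same player, so the elimination stops.
Surviving strategies — the Row player: {S3}; the Column player: {L}.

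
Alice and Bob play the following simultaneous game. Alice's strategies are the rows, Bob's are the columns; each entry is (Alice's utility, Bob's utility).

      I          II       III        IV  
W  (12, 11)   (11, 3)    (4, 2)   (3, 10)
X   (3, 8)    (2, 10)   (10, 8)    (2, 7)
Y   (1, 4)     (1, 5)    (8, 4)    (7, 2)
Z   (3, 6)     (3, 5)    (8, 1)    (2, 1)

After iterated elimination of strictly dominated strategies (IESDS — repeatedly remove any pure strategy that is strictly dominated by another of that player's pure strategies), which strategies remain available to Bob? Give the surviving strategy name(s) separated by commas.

I

Bob's strategy III is strictly dominated by II (W: 3>2, X: 10>8, Y: 5>4, Z: 5>1) and is removed.
Row X is eliminated: W beats it against every remaining column (I: 12>3, II: 11>2, IV: 3>2).
Row Z is eliminated: W beats it against every remaining column (I: 12>3, II: 11>3, IV: 3>2).
For Bob, I strictly dominates IV on the remaining rows (W: 11>10, Y: 4>2); eliminate IV.
Alice's strategy Y is strictly dominated by W (I: 12>1, II: 11>1) and is removed.
Column II is eliminated: I beats it against every remaining row (W: 11>3).
Among the remaining strategies, none is strictly dominated by another pure strategy of the same player, so the elimination stops.
Surviving strategies — Alice: {W}; Bob: {I}.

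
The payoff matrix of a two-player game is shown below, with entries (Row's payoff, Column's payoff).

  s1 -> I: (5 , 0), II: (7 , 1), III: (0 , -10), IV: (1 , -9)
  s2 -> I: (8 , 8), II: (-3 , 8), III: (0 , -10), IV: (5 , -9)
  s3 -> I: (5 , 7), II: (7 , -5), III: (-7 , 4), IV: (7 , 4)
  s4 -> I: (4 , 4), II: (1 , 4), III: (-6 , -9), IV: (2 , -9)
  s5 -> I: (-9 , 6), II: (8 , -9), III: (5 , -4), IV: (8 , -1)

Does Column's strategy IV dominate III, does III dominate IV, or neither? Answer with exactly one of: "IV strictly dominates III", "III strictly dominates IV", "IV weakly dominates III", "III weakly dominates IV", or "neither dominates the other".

IV weakly dominates III

IV's payoffs vs III's, by Row's action — s1: -9>-10, s2: -9>-10, s3: 4=4, s4: -9=-9, s5: -1>-4.
IV is at least as good everywhere and strictly better somewhere (tied only at s3, s4), so IV weakly but not strictly dominates III.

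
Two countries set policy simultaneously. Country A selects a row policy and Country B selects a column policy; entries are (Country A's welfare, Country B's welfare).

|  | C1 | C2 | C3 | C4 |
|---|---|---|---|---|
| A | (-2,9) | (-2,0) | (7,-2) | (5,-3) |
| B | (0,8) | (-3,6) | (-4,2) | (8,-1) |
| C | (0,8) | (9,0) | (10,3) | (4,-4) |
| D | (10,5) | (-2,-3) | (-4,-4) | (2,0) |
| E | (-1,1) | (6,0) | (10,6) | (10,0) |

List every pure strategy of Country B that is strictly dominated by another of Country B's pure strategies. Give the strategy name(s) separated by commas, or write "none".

Nothing dominates C1: C2 at A (9>0); C3 at A (9>-2); C4 at A (9>-3).
C1 strictly dominates C2 — A: 9>0, B: 8>6, C: 8>0, D: 5>-3, E: 1>0.
Nothing dominates C3: C1 at E (6>1); C2 at C (3>0); C4 at A (-2>-3).
C4: dominated, since C1 does at least as well everywhere (A: 9>-3, B: 8>-1, C: 8>-4, D: 5>0, E: 1>0).

C2, C4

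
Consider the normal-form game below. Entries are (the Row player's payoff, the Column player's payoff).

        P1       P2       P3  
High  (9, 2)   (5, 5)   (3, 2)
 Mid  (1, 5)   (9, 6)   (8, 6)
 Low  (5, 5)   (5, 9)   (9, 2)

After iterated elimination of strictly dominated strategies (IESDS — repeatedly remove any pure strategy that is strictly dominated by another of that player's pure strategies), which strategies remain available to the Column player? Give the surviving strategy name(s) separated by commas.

Column P1 is eliminated: P2 beats it against every remaining row (High: 5>2, Mid: 6>5, Low: 9>5).
For the Row player, Mid strictly dominates High on the remaining columns (P2: 9>5, P3: 8>3); eliminate High.
Among the remaining strategies, none is strictly dominated by another pure strategy of the same player, so the elimination stops.
Surviving strategies — the Row player: {Mid, Low}; the Column player: {P2, P3}.

P2, P3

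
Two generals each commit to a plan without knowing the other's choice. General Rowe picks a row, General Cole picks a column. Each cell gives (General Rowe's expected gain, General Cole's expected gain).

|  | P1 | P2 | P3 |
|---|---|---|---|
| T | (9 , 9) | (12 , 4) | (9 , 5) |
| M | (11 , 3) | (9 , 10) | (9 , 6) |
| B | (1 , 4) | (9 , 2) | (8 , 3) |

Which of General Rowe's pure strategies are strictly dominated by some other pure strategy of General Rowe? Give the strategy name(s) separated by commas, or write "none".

B

T is not dominated — it holds its own against M at P2 (12>9); B at P1 (9>1).
Nothing dominates M: T at P1 (11>9); B at P1 (11>1).
T strictly dominates B — P1: 9>1, P2: 12>9, P3: 9>8.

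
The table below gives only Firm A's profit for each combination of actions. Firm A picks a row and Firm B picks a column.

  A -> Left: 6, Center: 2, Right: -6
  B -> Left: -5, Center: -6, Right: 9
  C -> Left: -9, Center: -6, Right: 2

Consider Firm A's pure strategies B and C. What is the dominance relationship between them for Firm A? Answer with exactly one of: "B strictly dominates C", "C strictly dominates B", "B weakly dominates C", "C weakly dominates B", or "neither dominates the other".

Compare B to C across each choice by Firm B: Left: -5>-9, Center: -6=-6, Right: 9>2.
B is at least as good everywhere and strictly better somewhere (tied only at Center), so B weakly but not strictly dominates C.

B weakly dominates C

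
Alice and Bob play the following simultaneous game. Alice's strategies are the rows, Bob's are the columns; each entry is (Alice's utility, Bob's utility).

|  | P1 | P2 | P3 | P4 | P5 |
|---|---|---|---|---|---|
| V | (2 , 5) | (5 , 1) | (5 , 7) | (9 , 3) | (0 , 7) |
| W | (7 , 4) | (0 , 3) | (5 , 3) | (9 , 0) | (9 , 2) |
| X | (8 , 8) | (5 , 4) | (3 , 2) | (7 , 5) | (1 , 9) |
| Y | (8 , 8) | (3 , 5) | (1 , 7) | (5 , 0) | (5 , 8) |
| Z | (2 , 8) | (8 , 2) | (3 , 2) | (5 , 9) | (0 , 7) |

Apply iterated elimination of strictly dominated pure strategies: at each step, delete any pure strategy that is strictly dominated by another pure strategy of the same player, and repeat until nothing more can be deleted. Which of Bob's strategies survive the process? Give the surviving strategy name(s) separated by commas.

Bob's strategy P2 is strictly dominated by P1 (V: 5>1, W: 4>3, X: 8>4, Y: 8>5, Z: 8>2) and is removed.
Row Z is eliminated: W beats it against every remaining column (P1: 7>2, P3: 5>3, P4: 9>5, P5: 9>0).
For Bob, P1 strictly dominates P4 on the remaining rows (V: 5>3, W: 4>0, X: 8>5, Y: 8>0); eliminate P4.
Among the remaining strategies, none is strictly dominated by another pure strategy of the same player, so the elimination stops.
Surviving strategies — Alice: {V, W, X, Y}; Bob: {P1, P3, P5}.

P1, P3, P5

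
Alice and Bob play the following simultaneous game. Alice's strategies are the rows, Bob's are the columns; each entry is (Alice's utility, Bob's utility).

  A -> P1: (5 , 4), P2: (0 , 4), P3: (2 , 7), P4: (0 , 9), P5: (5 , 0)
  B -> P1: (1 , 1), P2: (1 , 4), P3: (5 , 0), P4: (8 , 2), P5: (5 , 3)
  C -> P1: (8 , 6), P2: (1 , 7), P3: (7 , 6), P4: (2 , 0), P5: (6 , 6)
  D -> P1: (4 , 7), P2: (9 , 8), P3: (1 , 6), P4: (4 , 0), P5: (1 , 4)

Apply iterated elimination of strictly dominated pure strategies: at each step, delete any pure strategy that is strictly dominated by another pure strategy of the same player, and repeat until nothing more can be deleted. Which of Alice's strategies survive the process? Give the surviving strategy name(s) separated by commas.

For Alice, C strictly dominates A on the remaining columns (P1: 8>5, P2: 1>0, P3: 7>2, P4: 2>0, P5: 6>5); eliminate A.
Column P1 is eliminated: P2 beats it against every remaining row (B: 4>1, C: 7>6, D: 8>7).
For Bob, P2 strictly dominates P3 on the remaining rows (B: 4>0, C: 7>6, D: 8>6); eliminate P3.
Bob's strategy P4 is strictly dominated by P2 (B: 4>2, C: 7>0, D: 8>0) and is removed.
Bob's strategy P5 is strictly dominated by P2 (B: 4>3, C: 7>6, D: 8>4) and is removed.
For Alice, D strictly dominates B on the remaining columns (P2: 9>1); eliminate B.
Alice's strategy C is strictly dominated by D (P2: 9>1) and is removed.
Among the remaining strategies, none is strictly dominated by another pure strategy of the same player, so the elimination stops.
Surviving strategies — Alice: {D}; Bob: {P2}.

D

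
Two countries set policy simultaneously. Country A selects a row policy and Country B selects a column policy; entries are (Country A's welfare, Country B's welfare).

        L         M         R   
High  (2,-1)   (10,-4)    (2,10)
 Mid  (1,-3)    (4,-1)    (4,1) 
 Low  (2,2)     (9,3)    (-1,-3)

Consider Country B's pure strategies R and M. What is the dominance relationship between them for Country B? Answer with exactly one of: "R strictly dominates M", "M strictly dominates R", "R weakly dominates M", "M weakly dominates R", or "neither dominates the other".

neither dominates the other

Compare R to M across every action of Country A: High: 10>-4, Mid: 1>-1, Low: -3<3.
R does better at High, Mid but worse at Low; neither strategy dominates the other.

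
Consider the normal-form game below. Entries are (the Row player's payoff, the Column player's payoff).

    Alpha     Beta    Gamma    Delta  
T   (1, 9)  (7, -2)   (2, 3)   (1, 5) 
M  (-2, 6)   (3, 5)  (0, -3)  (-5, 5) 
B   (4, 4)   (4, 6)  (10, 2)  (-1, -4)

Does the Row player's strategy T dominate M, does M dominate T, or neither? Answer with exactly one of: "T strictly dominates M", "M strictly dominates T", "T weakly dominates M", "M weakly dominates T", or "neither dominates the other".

T strictly dominates M

T's payoffs vs M's, by the Column player's action — Alpha: 1>-2, Beta: 7>3, Gamma: 2>0, Delta: 1>-5.
Every comparison favours T, so T strictly dominates M.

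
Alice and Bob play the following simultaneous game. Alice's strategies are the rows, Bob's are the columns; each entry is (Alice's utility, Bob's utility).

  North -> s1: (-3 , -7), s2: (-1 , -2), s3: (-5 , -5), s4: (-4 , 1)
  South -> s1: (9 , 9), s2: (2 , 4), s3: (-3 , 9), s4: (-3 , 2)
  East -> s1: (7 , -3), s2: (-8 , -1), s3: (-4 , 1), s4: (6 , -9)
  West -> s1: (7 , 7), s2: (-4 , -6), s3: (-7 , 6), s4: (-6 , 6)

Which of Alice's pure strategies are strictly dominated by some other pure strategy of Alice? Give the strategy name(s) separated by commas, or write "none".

South strictly dominates North — s1: 9>-3, s2: 2>-1, s3: -3>-5, s4: -3>-4.
Nothing dominates South: North at s1 (9>-3); East at s1 (9>7); West at s1 (9>7).
East is not dominated — it holds its own against North at s1 (7>-3); South at s4 (6>-3); West at s1 (7=7).
West: dominated, since South does at least as well everywhere (s1: 9>7, s2: 2>-4, s3: -3>-7, s4: -3>-6).

North, West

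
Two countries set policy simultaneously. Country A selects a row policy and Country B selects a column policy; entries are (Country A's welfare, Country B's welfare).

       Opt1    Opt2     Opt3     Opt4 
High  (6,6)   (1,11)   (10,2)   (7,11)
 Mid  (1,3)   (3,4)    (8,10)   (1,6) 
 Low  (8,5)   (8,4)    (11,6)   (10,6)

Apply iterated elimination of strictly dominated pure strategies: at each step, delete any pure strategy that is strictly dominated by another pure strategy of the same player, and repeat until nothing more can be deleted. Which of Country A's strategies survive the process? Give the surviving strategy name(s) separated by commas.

For Country A, Low strictly dominates High on the remaining columns (Opt1: 8>6, Opt2: 8>1, Opt3: 11>10, Opt4: 10>7); eliminate High.
Country A's strategy Mid is strictly dominated by Low (Opt1: 8>1, Opt2: 8>3, Opt3: 11>8, Opt4: 10>1) and is removed.
Country B's strategy Opt1 is strictly dominated by Opt3 (Low: 6>5) and is removed.
For Country B, Opt3 strictly dominates Opt2 on the remaining rows (Low: 6>4); eliminate Opt2.
Among the remaining strategies, none is strictly dominated by another pure strategy of the same player, so the elimination stops.
Surviving strategies — Country A: {Low}; Country B: {Opt3, Opt4}.

Low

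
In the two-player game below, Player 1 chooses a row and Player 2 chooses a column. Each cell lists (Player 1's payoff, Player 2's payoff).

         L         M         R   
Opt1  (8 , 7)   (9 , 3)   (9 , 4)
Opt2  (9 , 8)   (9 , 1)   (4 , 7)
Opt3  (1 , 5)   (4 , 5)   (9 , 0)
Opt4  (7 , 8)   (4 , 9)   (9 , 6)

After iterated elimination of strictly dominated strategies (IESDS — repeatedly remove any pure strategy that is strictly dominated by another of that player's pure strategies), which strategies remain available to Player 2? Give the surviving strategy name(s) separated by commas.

L

Player 2's strategy R is strictly dominated by L (Opt1: 7>4, Opt2: 8>7, Opt3: 5>0, Opt4: 8>6) and is removed.
For Player 1, Opt1 strictly dominates Opt3 on the remaining columns (L: 8>1, M: 9>4); eliminate Opt3.
Player 1's strategy Opt4 is strictly dominated by Opt1 (L: 8>7, M: 9>4) and is removed.
Column M is eliminated: L beats it against every remaining row (Opt1: 7>3, Opt2: 8>1).
Player 1's strategy Opt1 is strictly dominated by Opt2 (L: 9>8) and is removed.
Among the remaining strategies, none is strictly dominated by another pure strategy of the same player, so the elimination stops.
Surviving strategies — Player 1: {Opt2}; Player 2: {L}.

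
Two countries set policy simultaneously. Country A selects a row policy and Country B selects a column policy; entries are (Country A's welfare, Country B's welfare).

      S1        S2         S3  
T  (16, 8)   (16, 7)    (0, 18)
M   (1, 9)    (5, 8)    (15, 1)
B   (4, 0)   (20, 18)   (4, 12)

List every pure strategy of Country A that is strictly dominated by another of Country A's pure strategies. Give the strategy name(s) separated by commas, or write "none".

Nothing dominates T: M at S1 (16>1); B at S1 (16>4).
M: no other strategy beats it everywhere (T at S3 (15>0); B at S3 (15>4)).
B: no other strategy beats it everywhere (T at S2 (20>16); M at S1 (4>1)).

none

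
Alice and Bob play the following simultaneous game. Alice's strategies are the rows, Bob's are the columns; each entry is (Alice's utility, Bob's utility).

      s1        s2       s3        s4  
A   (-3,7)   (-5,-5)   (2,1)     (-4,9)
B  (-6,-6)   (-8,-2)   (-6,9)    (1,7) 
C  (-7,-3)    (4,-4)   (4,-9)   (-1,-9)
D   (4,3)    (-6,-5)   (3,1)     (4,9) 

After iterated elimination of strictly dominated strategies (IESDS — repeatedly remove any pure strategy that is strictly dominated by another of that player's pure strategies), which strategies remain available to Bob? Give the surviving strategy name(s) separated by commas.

Alice's strategy B is strictly dominated by D (s1: 4>-6, s2: -6>-8, s3: 3>-6, s4: 4>1) and is removed.
Bob's strategy s2 is strictly dominated by s1 (A: 7>-5, C: -3>-4, D: 3>-5) and is removed.
For Alice, D strictly dominates A on the remaining columns (s1: 4>-3, s3: 3>2, s4: 4>-4); eliminate A.
Column s3 is eliminated: s1 beats it against every remaining row (C: -3>-9, D: 3>1).
Alice's strategy C is strictly dominated by D (s1: 4>-7, s4: 4>-1) and is removed.
Bob's strategy s1 is strictly dominated by s4 (D: 9>3) and is removed.
Among the remaining strategies, none is strictly dominated by another pure strategy of the same player, so the elimination stops.
Surviving strategies — Alice: {D}; Bob: {s4}.

s4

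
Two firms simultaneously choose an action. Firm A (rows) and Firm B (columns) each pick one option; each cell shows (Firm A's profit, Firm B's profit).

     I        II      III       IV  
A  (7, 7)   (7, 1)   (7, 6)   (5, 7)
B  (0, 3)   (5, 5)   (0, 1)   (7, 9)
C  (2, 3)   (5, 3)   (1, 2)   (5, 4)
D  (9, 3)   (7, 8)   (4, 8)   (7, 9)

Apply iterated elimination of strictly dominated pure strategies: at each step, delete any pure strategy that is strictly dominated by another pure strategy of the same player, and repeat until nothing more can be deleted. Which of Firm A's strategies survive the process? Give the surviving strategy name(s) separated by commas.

Firm A's strategy C is strictly dominated by D (I: 9>2, II: 7>5, III: 4>1, IV: 7>5) and is removed.
Column II is eliminated: IV beats it against every remaining row (A: 7>1, B: 9>5, D: 9>8).
Firm B's strategy III is strictly dominated by IV (A: 7>6, B: 9>1, D: 9>8) and is removed.
Row A is eliminated: D beats it against every remaining column (I: 9>7, IV: 7>5).
Column I is eliminated: IV beats it against every remaining row (B: 9>3, D: 9>3).
Among the remaining strategies, none is strictly dominated by another pure strategy of the same player, so the elimination stops.
Surviving strategies — Firm A: {B, D}; Firm B: {IV}.

B, D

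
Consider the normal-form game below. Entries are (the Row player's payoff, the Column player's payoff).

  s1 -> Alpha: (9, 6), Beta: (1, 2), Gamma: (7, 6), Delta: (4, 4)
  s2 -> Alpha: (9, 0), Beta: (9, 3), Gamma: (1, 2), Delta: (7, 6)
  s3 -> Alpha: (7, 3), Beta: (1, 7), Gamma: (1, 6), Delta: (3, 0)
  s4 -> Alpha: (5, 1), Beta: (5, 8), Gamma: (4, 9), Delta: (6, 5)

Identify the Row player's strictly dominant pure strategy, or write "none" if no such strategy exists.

s1 fails to dominate s2 at Alpha (9=9).
s2 fails to dominate s1 at Alpha (9=9).
s3 fails to dominate s1 at Alpha (7<9).
s4 fails to dominate s1 at Alpha (5<9).
No single strategy dominates all the others.

none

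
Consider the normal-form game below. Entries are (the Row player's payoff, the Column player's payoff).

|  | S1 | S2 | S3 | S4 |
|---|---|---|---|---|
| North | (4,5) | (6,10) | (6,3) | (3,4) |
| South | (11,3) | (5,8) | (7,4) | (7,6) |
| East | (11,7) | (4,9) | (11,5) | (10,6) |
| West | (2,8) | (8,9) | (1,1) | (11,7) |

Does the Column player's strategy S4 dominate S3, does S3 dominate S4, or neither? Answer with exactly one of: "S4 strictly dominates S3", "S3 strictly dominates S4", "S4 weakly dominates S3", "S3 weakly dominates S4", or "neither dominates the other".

S4 strictly dominates S3

S4's payoffs vs S3's, by the Row player's action — North: 4>3, South: 6>4, East: 6>5, West: 7>1.
S4 gives a strictly higher payoff against each choice by the Row player, so S4 strictly dominates S3.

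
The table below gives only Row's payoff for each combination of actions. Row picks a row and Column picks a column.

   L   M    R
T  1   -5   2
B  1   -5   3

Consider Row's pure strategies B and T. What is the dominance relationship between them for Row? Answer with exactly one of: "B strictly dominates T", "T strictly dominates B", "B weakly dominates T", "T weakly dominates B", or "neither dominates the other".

B weakly dominates T

B's payoffs vs T's, by Column's action — L: 1=1, M: -5=-5, R: 3>2.
B is at least as good everywhere and strictly better somewhere (tied only at L, M), so B weakly but not strictly dominates T.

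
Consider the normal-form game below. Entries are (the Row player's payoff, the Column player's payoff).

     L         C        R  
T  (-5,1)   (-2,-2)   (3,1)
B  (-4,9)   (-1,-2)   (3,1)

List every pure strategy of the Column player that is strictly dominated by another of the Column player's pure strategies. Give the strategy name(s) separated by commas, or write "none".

L: no other strategy beats it everywhere (C at T (1>-2); R at T (1=1)).
C is strictly dominated by L (T: 1>-2, B: 9>-2).
R: no other strategy beats it everywhere (L at T (1=1); C at T (1>-2)).

C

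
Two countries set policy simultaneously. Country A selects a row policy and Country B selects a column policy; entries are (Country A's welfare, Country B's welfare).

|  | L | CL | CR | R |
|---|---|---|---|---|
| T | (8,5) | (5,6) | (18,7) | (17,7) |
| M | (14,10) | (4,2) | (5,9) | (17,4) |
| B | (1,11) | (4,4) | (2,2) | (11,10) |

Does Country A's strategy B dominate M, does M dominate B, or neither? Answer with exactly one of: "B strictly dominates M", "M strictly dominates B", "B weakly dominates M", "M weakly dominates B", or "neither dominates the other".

B's payoffs vs M's, by Country B's action — L: 1<14, CL: 4=4, CR: 2<5, R: 11<17.
M is at least as good everywhere and strictly better somewhere (tied at CL), so M weakly dominates B.

M weakly dominates B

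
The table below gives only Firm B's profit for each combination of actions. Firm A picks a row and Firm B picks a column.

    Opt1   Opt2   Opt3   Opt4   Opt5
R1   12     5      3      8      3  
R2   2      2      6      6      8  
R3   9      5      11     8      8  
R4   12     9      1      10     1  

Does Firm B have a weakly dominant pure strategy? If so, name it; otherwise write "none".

Opt1 fails to dominate Opt3 at R2 (2<6).
Opt2 fails to dominate Opt1 at R1 (5<12).
Opt3 fails to dominate Opt1 at R1 (3<12).
Opt4 fails to dominate Opt1 at R1 (8<12).
Opt5 fails to dominate Opt1 at R1 (3<12).
No single strategy dominates all the others.

none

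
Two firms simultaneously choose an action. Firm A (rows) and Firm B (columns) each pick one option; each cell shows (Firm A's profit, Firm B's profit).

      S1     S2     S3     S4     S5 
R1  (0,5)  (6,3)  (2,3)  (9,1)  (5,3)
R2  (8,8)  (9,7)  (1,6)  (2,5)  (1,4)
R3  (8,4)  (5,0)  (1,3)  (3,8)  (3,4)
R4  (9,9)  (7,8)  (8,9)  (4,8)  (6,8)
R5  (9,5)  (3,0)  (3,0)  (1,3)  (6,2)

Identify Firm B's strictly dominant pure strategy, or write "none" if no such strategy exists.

none

S1 fails to dominate S3 at R4 (9=9).
S2 fails to dominate S1 at R1 (3<5).
S3 fails to dominate S1 at R1 (3<5).
S4 fails to dominate S1 at R1 (1<5).
S5 fails to dominate S1 at R1 (3<5).
No single strategy dominates all the others.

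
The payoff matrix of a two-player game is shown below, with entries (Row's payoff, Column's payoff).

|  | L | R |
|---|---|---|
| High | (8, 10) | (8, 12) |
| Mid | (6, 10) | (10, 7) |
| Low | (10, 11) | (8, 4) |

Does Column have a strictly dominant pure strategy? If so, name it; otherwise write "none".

L fails to dominate R at High (10<12).
R fails to dominate L at Mid (7<10).
No single strategy dominates all the others.

none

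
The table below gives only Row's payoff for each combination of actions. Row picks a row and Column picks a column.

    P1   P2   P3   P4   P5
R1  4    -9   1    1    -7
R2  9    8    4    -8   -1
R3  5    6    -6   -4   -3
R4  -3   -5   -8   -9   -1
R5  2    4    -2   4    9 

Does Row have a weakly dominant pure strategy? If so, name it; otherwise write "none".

R1 fails to dominate R2 at P1 (4<9).
R2 fails to dominate R1 at P4 (-8<1).
R3 fails to dominate R1 at P3 (-6<1).
R4 fails to dominate R1 at P1 (-3<4).
R5 fails to dominate R1 at P1 (2<4).
No single strategy dominates all the others.

none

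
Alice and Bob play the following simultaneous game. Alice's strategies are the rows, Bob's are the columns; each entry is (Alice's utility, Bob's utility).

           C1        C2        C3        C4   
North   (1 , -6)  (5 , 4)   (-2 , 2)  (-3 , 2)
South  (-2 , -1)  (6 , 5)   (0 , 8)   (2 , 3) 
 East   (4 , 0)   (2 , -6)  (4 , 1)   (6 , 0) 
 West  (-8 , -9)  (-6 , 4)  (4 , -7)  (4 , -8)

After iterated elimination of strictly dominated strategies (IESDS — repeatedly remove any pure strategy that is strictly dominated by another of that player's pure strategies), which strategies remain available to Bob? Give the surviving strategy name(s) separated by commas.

For Bob, C3 strictly dominates C1 on the remaining rows (North: 2>-6, South: 8>-1, East: 1>0, West: -7>-9); eliminate C1.
For Alice, South strictly dominates North on the remaining columns (C2: 6>5, C3: 0>-2, C4: 2>-3); eliminate North.
Bob's strategy C4 is strictly dominated by C3 (South: 8>3, East: 1>0, West: -7>-8) and is removed.
Among the remaining strategies, none is strictly dominated by another pure strategy of the same player, so the elimination stops.
Surviving strategies — Alice: {South, East, West}; Bob: {C2, C3}.

C2, C3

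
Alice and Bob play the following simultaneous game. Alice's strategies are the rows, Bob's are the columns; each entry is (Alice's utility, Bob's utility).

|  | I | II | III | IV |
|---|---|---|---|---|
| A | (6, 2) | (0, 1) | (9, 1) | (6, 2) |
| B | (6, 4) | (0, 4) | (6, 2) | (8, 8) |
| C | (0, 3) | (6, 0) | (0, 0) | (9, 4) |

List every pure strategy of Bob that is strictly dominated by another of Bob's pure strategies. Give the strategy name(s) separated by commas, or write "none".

Nothing dominates I: II at A (2>1); III at A (2>1); IV at A (2=2).
II: dominated, since IV does at least as well everywhere (A: 2>1, B: 8>4, C: 4>0).
III: dominated, since I does at least as well everywhere (A: 2>1, B: 4>2, C: 3>0).
IV: no other strategy beats it everywhere (I at A (2=2); II at A (2>1); III at A (2>1)).

II, III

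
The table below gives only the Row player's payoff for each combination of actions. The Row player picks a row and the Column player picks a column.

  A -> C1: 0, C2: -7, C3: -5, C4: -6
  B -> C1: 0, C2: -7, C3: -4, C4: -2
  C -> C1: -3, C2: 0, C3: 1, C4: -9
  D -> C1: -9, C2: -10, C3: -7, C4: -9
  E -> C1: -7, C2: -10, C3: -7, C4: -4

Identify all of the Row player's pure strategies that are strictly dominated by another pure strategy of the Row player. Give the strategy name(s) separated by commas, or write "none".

A: no other strategy beats it everywhere (B at C1 (0=0); C at C1 (0>-3); D at C1 (0>-9); E at C1 (0>-7)).
Nothing dominates B: A at C1 (0=0); C at C1 (0>-3); D at C1 (0>-9); E at C1 (0>-7).
C is not dominated — it holds its own against A at C2 (0>-7); B at C2 (0>-7); D at C1 (-3>-9); E at C1 (-3>-7).
D is strictly dominated by A (C1: 0>-9, C2: -7>-10, C3: -5>-7, C4: -6>-9).
E is strictly dominated by B (C1: 0>-7, C2: -7>-10, C3: -4>-7, C4: -2>-4).

D, E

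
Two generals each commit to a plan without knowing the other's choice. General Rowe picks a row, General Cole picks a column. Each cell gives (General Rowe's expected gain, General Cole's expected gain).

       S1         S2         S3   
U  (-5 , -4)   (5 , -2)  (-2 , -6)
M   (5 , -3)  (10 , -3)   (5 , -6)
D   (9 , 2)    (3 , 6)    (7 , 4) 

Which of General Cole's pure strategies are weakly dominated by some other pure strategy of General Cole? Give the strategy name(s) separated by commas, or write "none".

S1, S3

S1 is weakly dominated by S2 (U: -2>-4, M: -3=-3, D: 6>2).
S2 is not dominated — it holds its own against S1 at U (-2>-4); S3 at U (-2>-6).
S3: dominated, since S2 does at least as well everywhere (U: -2>-6, M: -3>-6, D: 6>4).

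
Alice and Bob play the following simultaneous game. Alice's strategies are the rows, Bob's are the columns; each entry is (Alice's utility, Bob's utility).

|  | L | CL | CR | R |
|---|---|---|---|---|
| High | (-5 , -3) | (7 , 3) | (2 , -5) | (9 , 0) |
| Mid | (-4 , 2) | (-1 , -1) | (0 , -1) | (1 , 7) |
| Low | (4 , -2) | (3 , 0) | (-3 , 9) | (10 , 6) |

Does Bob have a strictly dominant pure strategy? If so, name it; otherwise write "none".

none

L fails to dominate CL at High (-3<3).
CL fails to dominate L at Mid (-1<2).
CR fails to dominate L at High (-5<-3).
R fails to dominate CL at High (0<3).
No single strategy dominates all the others.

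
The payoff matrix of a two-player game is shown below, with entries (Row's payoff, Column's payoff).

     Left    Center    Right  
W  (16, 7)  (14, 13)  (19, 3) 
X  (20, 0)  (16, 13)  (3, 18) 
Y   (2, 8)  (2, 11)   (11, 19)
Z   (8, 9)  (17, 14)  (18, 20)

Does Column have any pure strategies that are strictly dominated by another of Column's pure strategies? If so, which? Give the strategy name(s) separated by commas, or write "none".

Center strictly dominates Left — W: 13>7, X: 13>0, Y: 11>8, Z: 14>9.
Center: no other strategy beats it everywhere (Left at W (13>7); Right at W (13>3)).
Right is not dominated — it holds its own against Left at X (18>0); Center at X (18>13).

Left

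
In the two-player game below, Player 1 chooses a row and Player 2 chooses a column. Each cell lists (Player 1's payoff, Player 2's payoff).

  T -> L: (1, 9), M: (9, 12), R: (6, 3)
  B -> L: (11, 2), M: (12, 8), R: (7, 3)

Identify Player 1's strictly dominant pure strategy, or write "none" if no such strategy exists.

B

B vs T: L: 11>1, M: 12>9, R: 7>6.
B strictly beats every other strategy against every opponent action, so it is strictly dominant.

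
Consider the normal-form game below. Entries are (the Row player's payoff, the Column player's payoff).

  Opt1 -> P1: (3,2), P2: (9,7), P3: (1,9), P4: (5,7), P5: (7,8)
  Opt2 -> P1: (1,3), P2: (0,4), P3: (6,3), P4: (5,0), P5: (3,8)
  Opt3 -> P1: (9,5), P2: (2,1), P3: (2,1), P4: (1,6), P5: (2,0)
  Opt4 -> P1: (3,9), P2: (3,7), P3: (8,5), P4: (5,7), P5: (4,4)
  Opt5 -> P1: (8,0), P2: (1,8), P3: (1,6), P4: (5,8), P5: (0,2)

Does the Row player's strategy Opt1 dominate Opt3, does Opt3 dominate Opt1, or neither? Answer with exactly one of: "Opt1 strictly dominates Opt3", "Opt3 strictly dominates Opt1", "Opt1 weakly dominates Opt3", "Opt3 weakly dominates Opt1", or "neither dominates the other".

Opt1's payoffs vs Opt3's, by the Column player's action — P1: 3<9, P2: 9>2, P3: 1<2, P4: 5>1, P5: 7>2.
Opt1 does better at P2, P4, P5 but worse at P1, P3; neither strategy dominates the other.

neither dominates the other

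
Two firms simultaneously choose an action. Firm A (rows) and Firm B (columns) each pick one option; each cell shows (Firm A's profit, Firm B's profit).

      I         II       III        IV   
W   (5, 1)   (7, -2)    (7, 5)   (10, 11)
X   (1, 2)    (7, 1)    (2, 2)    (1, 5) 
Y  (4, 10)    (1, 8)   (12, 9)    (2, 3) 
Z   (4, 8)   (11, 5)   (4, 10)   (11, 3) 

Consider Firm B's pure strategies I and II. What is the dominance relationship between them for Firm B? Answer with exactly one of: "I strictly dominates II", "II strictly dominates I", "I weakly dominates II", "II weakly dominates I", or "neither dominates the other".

I's payoffs vs II's, by Firm A's action — W: 1>-2, X: 2>1, Y: 10>8, Z: 8>5.
I gives a strictly higher payoff against each choice by Firm A, so I strictly dominates II.

I strictly dominates II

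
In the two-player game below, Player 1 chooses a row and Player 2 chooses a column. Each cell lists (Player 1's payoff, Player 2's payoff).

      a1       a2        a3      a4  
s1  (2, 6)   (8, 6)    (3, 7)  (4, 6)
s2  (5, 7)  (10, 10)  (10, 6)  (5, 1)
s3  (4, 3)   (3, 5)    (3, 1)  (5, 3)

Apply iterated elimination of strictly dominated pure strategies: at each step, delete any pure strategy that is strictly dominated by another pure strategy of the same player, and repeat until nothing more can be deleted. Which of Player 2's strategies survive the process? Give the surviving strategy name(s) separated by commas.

a2

Player 1's strategy s1 is strictly dominated by s2 (a1: 5>2, a2: 10>8, a3: 10>3, a4: 5>4) and is removed.
Player 2's strategy a1 is strictly dominated by a2 (s2: 10>7, s3: 5>3) and is removed.
For Player 2, a2 strictly dominates a3 on the remaining rows (s2: 10>6, s3: 5>1); eliminate a3.
For Player 2, a2 strictly dominates a4 on the remaining rows (s2: 10>1, s3: 5>3); eliminate a4.
Row s3 is eliminated: s2 beats it against every remaining column (a2: 10>3).
Among the remaining strategies, none is strictly dominated by another pure strategy of the same player, so the elimination stops.
Surviving strategies — Player 1: {s2}; Player 2: {a2}.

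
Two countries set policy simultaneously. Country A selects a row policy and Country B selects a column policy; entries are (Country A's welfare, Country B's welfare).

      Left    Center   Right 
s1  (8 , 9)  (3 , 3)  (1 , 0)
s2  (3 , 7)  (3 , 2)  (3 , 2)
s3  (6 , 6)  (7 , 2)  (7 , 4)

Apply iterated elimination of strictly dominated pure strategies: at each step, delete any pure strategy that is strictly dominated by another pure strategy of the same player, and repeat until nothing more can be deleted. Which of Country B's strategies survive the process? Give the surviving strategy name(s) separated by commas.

Row s2 is eliminated: s3 beats it against every remaining column (Left: 6>3, Center: 7>3, Right: 7>3).
Country B's strategy Center is strictly dominated by Left (s1: 9>3, s3: 6>2) and is removed.
Country B's strategy Right is strictly dominated by Left (s1: 9>0, s3: 6>4) and is removed.
Row s3 is eliminated: s1 beats it against every remaining column (Left: 8>6).
Among the remaining strategies, none is strictly dominated by another pure strategy of the same player, so the elimination stops.
Surviving strategies — Country A: {s1}; Country B: {Left}.

Left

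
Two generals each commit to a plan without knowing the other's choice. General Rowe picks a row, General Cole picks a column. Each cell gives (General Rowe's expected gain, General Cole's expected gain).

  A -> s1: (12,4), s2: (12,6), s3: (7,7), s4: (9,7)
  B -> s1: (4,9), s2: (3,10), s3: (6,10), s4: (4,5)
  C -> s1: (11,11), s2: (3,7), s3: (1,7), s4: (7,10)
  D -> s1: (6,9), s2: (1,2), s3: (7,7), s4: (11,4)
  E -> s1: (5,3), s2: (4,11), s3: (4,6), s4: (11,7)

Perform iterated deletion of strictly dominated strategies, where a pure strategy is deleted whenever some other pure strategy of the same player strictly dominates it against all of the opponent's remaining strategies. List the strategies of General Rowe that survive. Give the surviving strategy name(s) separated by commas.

A, D, E

For General Rowe, A strictly dominates B on the remaining columns (s1: 12>4, s2: 12>3, s3: 7>6, s4: 9>4); eliminate B.
General Rowe's strategy C is strictly dominated by A (s1: 12>11, s2: 12>3, s3: 7>1, s4: 9>7) and is removed.
Among the remaining strategies, none is strictly dominated by another pure strategy of the same player, so the elimination stops.
Surviving strategies — General Rowe: {A, D, E}; General Cole: {s1, s2, s3, s4}.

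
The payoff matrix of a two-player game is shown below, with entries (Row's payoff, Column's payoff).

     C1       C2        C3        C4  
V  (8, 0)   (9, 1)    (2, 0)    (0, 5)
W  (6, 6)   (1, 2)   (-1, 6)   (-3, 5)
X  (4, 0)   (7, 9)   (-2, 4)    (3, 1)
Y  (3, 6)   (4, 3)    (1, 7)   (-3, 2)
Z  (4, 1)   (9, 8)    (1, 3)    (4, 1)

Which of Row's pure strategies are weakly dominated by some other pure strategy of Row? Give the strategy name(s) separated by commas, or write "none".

W, X, Y

Nothing dominates V: W at C1 (8>6); X at C1 (8>4); Y at C1 (8>3); Z at C1 (8>4).
W: dominated, since V does at least as well everywhere (C1: 8>6, C2: 9>1, C3: 2>-1, C4: 0>-3).
X: dominated, since Z does at least as well everywhere (C1: 4=4, C2: 9>7, C3: 1>-2, C4: 4>3).
V weakly dominates Y — C1: 8>3, C2: 9>4, C3: 2>1, C4: 0>-3.
Nothing dominates Z: V at C4 (4>0); W at C2 (9>1); X at C2 (9>7); Y at C1 (4>3).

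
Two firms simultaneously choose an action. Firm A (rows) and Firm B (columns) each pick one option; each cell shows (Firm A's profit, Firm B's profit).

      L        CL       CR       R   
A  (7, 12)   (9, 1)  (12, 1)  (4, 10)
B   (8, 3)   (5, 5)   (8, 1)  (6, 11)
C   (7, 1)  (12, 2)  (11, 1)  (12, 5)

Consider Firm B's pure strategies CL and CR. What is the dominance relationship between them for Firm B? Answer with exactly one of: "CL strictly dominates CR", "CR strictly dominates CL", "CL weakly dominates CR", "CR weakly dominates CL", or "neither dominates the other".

CL weakly dominates CR

CL's payoffs vs CR's, by Firm A's action — A: 1=1, B: 5>1, C: 2>1.
CL is at least as good everywhere and strictly better somewhere (tied only at A), so CL weakly but not strictly dominates CR.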